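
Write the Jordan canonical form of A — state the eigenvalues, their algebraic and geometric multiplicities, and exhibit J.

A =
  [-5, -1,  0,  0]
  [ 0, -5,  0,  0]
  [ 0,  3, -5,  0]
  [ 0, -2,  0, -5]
J_2(-5) ⊕ J_1(-5) ⊕ J_1(-5)

The characteristic polynomial is
  det(x·I − A) = x^4 + 20*x^3 + 150*x^2 + 500*x + 625 = (x + 5)^4

Eigenvalues and multiplicities (the geometric multiplicity of λ is n − rank(A − λI), which equals the number of Jordan blocks for λ):
  λ = -5: algebraic multiplicity = 4, geometric multiplicity = 3

Determining the block sizes for each eigenvalue:
  λ = -5: 3 blocks summing to 4 forces exactly one block of size 2 and the rest size 1 → block sizes [2, 1, 1]

Assembling the blocks gives a Jordan form
J =
  [-5,  1,  0,  0]
  [ 0, -5,  0,  0]
  [ 0,  0, -5,  0]
  [ 0,  0,  0, -5]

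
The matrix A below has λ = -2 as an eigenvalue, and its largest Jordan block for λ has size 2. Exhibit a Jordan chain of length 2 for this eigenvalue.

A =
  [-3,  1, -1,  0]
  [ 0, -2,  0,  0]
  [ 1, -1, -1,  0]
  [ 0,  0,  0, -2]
A Jordan chain for λ = -2 of length 2:
v_1 = (-1, 0, 1, 0)ᵀ
v_2 = (1, 0, 0, 0)ᵀ

Let N = A − (-2)·I. We want v_2 with N^2 v_2 = 0 but N^1 v_2 ≠ 0; then v_{j-1} := N · v_j for j = 2, …, 2.

Pick v_2 = (1, 0, 0, 0)ᵀ.
Then v_1 = N · v_2 = (-1, 0, 1, 0)ᵀ.

Sanity check: (A − (-2)·I) v_1 = (0, 0, 0, 0)ᵀ = 0. ✓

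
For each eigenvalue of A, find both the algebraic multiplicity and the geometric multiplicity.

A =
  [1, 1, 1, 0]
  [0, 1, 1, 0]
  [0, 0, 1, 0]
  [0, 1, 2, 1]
λ = 1: alg = 4, geom = 2

Step 1 — factor the characteristic polynomial to read off the algebraic multiplicities:
  χ_A(x) = (x - 1)^4

Step 2 — compute geometric multiplicities via the rank-nullity identity g(λ) = n − rank(A − λI):
  rank(A − (1)·I) = 2, so dim ker(A − (1)·I) = n − 2 = 2

Summary:
  λ = 1: algebraic multiplicity = 4, geometric multiplicity = 2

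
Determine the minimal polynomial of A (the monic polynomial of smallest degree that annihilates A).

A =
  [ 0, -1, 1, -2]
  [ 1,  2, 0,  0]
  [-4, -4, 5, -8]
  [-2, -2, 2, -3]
x^3 - 3*x^2 + 3*x - 1

The characteristic polynomial is χ_A(x) = (x - 1)^4, so the eigenvalues are known. The minimal polynomial is
  m_A(x) = Π_λ (x − λ)^{k_λ}
where k_λ is the size of the *largest* Jordan block for λ (equivalently, the smallest k with (A − λI)^k v = 0 for every generalised eigenvector v of λ).

  λ = 1: largest Jordan block has size 3, contributing (x − 1)^3

So m_A(x) = (x - 1)^3 = x^3 - 3*x^2 + 3*x - 1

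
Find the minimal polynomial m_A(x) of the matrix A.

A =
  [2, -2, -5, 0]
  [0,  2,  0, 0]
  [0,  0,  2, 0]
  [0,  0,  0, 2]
x^2 - 4*x + 4

The characteristic polynomial is χ_A(x) = (x - 2)^4, so the eigenvalues are known. The minimal polynomial is
  m_A(x) = Π_λ (x − λ)^{k_λ}
where k_λ is the size of the *largest* Jordan block for λ (equivalently, the smallest k with (A − λI)^k v = 0 for every generalised eigenvector v of λ).

  λ = 2: largest Jordan block has size 2, contributing (x − 2)^2

So m_A(x) = (x - 2)^2 = x^2 - 4*x + 4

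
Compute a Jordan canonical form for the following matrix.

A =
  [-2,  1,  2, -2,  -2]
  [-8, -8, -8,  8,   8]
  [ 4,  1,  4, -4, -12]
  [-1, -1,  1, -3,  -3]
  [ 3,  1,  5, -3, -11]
J_2(-4) ⊕ J_2(-4) ⊕ J_1(-4)

The characteristic polynomial is
  det(x·I − A) = x^5 + 20*x^4 + 160*x^3 + 640*x^2 + 1280*x + 1024 = (x + 4)^5

Eigenvalues and multiplicities (the geometric multiplicity of λ is n − rank(A − λI), which equals the number of Jordan blocks for λ):
  λ = -4: algebraic multiplicity = 5, geometric multiplicity = 3

Determining the block sizes for each eigenvalue:
  λ = -4: with am = 5 and gm = 3, the partition is not yet determined (e.g. several partitions of 5 into 3 parts exist). Let N = A − (-4)·I. Computing rank(N^1) = 2, rank(N^2) = 0; the number of blocks of size ≥ j is rank(N^{j−1}) − rank(N^j), giving [3, 2]. So we have 2 block(s) of size 2, 1 block(s) of size 1 → block sizes [2, 2, 1]

Assembling the blocks gives a Jordan form
J =
  [-4,  1,  0,  0,  0]
  [ 0, -4,  0,  0,  0]
  [ 0,  0, -4,  1,  0]
  [ 0,  0,  0, -4,  0]
  [ 0,  0,  0,  0, -4]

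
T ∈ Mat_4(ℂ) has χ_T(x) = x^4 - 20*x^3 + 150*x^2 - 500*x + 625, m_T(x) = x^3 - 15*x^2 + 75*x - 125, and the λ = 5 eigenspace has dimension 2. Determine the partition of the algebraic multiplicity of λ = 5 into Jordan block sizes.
Block sizes for λ = 5: [3, 1]

Step 1 — from the characteristic polynomial, algebraic multiplicity of λ = 5 is 4. From dim ker(T − (5)·I) = 2, there are exactly 2 Jordan blocks for λ = 5.
Step 2 — from the minimal polynomial, the factor (x − 5)^3 tells us the largest block for λ = 5 has size 3.
Step 3 — with total size 4, 2 blocks, and largest block 3, the block sizes (in nonincreasing order) are [3, 1].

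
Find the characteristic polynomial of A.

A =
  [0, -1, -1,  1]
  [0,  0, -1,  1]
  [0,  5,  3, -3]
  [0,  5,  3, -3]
x^4

Expanding det(x·I − A) (e.g. by cofactor expansion or by noting that A is similar to its Jordan form J, which has the same characteristic polynomial as A) gives
  χ_A(x) = x^4
which factors as x^4. The eigenvalues (with algebraic multiplicities) are λ = 0 with multiplicity 4.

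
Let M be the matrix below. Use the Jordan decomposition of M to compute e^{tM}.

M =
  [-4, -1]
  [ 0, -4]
e^{tM} =
  [exp(-4*t), -t*exp(-4*t)]
  [0, exp(-4*t)]

Strategy: write M = P · J · P⁻¹ where J is a Jordan canonical form, so e^{tM} = P · e^{tJ} · P⁻¹, and e^{tJ} can be computed block-by-block.

M has Jordan form
J =
  [-4,  1]
  [ 0, -4]
(up to reordering of blocks).

Per-block formulas:
  For a 2×2 Jordan block J_2(-4): exp(t · J_2(-4)) = e^(-4t)·(I + t·N), where N is the 2×2 nilpotent shift.

After assembling e^{tJ} and conjugating by P, we get:

e^{tM} =
  [exp(-4*t), -t*exp(-4*t)]
  [0, exp(-4*t)]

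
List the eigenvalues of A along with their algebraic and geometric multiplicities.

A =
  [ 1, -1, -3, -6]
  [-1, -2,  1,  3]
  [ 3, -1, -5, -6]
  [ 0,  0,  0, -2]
λ = -2: alg = 4, geom = 2

Step 1 — factor the characteristic polynomial to read off the algebraic multiplicities:
  χ_A(x) = (x + 2)^4

Step 2 — compute geometric multiplicities via the rank-nullity identity g(λ) = n − rank(A − λI):
  rank(A − (-2)·I) = 2, so dim ker(A − (-2)·I) = n − 2 = 2

Summary:
  λ = -2: algebraic multiplicity = 4, geometric multiplicity = 2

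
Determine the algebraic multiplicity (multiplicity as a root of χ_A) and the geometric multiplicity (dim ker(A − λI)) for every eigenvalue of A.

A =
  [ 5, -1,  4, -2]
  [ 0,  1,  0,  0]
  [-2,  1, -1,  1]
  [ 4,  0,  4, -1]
λ = 1: alg = 4, geom = 2

Step 1 — factor the characteristic polynomial to read off the algebraic multiplicities:
  χ_A(x) = (x - 1)^4

Step 2 — compute geometric multiplicities via the rank-nullity identity g(λ) = n − rank(A − λI):
  rank(A − (1)·I) = 2, so dim ker(A − (1)·I) = n − 2 = 2

Summary:
  λ = 1: algebraic multiplicity = 4, geometric multiplicity = 2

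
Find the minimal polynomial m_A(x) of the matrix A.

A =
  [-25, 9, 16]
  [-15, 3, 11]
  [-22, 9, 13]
x^3 + 9*x^2 + 27*x + 27

The characteristic polynomial is χ_A(x) = (x + 3)^3, so the eigenvalues are known. The minimal polynomial is
  m_A(x) = Π_λ (x − λ)^{k_λ}
where k_λ is the size of the *largest* Jordan block for λ (equivalently, the smallest k with (A − λI)^k v = 0 for every generalised eigenvector v of λ).

  λ = -3: largest Jordan block has size 3, contributing (x + 3)^3

So m_A(x) = (x + 3)^3 = x^3 + 9*x^2 + 27*x + 27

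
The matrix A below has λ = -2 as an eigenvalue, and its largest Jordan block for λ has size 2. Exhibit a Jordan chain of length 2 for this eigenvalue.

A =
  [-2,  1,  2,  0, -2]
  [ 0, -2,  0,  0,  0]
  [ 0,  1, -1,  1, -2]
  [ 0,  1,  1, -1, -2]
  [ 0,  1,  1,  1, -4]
A Jordan chain for λ = -2 of length 2:
v_1 = (1, 0, 1, 1, 1)ᵀ
v_2 = (0, 1, 0, 0, 0)ᵀ

Let N = A − (-2)·I. We want v_2 with N^2 v_2 = 0 but N^1 v_2 ≠ 0; then v_{j-1} := N · v_j for j = 2, …, 2.

Pick v_2 = (0, 1, 0, 0, 0)ᵀ.
Then v_1 = N · v_2 = (1, 0, 1, 1, 1)ᵀ.

Sanity check: (A − (-2)·I) v_1 = (0, 0, 0, 0, 0)ᵀ = 0. ✓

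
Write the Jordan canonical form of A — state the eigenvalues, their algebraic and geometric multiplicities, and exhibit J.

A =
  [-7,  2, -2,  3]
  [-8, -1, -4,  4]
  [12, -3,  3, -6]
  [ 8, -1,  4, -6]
J_2(-3) ⊕ J_1(-3) ⊕ J_1(-2)

The characteristic polynomial is
  det(x·I − A) = x^4 + 11*x^3 + 45*x^2 + 81*x + 54 = (x + 2)*(x + 3)^3

Eigenvalues and multiplicities (the geometric multiplicity of λ is n − rank(A − λI), which equals the number of Jordan blocks for λ):
  λ = -3: algebraic multiplicity = 3, geometric multiplicity = 2
  λ = -2: algebraic multiplicity = 1, geometric multiplicity = 1

Determining the block sizes for each eigenvalue:
  λ = -3: 2 blocks summing to 3 forces exactly one block of size 2 and the rest size 1 → block sizes [2, 1]
  λ = -2: one block (gm = 1), so the single block has size am = 1 → block sizes [1]

Assembling the blocks gives a Jordan form
J =
  [-3,  1,  0,  0]
  [ 0, -3,  0,  0]
  [ 0,  0, -3,  0]
  [ 0,  0,  0, -2]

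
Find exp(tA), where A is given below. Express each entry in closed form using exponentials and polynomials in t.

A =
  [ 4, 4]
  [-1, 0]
e^{tA} =
  [2*t*exp(2*t) + exp(2*t), 4*t*exp(2*t)]
  [-t*exp(2*t), -2*t*exp(2*t) + exp(2*t)]

Strategy: write A = P · J · P⁻¹ where J is a Jordan canonical form, so e^{tA} = P · e^{tJ} · P⁻¹, and e^{tJ} can be computed block-by-block.

A has Jordan form
J =
  [2, 1]
  [0, 2]
(up to reordering of blocks).

Per-block formulas:
  For a 2×2 Jordan block J_2(2): exp(t · J_2(2)) = e^(2t)·(I + t·N), where N is the 2×2 nilpotent shift.

After assembling e^{tJ} and conjugating by P, we get:

e^{tA} =
  [2*t*exp(2*t) + exp(2*t), 4*t*exp(2*t)]
  [-t*exp(2*t), -2*t*exp(2*t) + exp(2*t)]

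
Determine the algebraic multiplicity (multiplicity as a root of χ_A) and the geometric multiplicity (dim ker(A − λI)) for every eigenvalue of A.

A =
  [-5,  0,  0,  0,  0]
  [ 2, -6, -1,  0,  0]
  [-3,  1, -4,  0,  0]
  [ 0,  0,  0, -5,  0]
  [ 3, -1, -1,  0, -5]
λ = -5: alg = 5, geom = 3

Step 1 — factor the characteristic polynomial to read off the algebraic multiplicities:
  χ_A(x) = (x + 5)^5

Step 2 — compute geometric multiplicities via the rank-nullity identity g(λ) = n − rank(A − λI):
  rank(A − (-5)·I) = 2, so dim ker(A − (-5)·I) = n − 2 = 3

Summary:
  λ = -5: algebraic multiplicity = 5, geometric multiplicity = 3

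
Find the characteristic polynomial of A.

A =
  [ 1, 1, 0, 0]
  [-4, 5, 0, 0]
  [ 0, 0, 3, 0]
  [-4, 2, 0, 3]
x^4 - 12*x^3 + 54*x^2 - 108*x + 81

Expanding det(x·I − A) (e.g. by cofactor expansion or by noting that A is similar to its Jordan form J, which has the same characteristic polynomial as A) gives
  χ_A(x) = x^4 - 12*x^3 + 54*x^2 - 108*x + 81
which factors as (x - 3)^4. The eigenvalues (with algebraic multiplicities) are λ = 3 with multiplicity 4.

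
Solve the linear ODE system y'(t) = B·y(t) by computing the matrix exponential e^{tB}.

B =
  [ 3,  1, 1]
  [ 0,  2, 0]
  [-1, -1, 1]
e^{tB} =
  [t*exp(2*t) + exp(2*t), t*exp(2*t), t*exp(2*t)]
  [0, exp(2*t), 0]
  [-t*exp(2*t), -t*exp(2*t), -t*exp(2*t) + exp(2*t)]

Strategy: write B = P · J · P⁻¹ where J is a Jordan canonical form, so e^{tB} = P · e^{tJ} · P⁻¹, and e^{tJ} can be computed block-by-block.

B has Jordan form
J =
  [2, 1, 0]
  [0, 2, 0]
  [0, 0, 2]
(up to reordering of blocks).

Per-block formulas:
  For a 1×1 block at λ = 2: exp(t · [2]) = [e^(2t)].
  For a 2×2 Jordan block J_2(2): exp(t · J_2(2)) = e^(2t)·(I + t·N), where N is the 2×2 nilpotent shift.

After assembling e^{tJ} and conjugating by P, we get:

e^{tB} =
  [t*exp(2*t) + exp(2*t), t*exp(2*t), t*exp(2*t)]
  [0, exp(2*t), 0]
  [-t*exp(2*t), -t*exp(2*t), -t*exp(2*t) + exp(2*t)]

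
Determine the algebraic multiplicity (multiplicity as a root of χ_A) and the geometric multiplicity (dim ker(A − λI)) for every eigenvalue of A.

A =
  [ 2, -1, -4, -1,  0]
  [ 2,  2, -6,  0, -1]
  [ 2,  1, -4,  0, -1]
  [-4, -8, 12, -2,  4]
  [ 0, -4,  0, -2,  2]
λ = 0: alg = 5, geom = 2

Step 1 — factor the characteristic polynomial to read off the algebraic multiplicities:
  χ_A(x) = x^5

Step 2 — compute geometric multiplicities via the rank-nullity identity g(λ) = n − rank(A − λI):
  rank(A − (0)·I) = 3, so dim ker(A − (0)·I) = n − 3 = 2

Summary:
  λ = 0: algebraic multiplicity = 5, geometric multiplicity = 2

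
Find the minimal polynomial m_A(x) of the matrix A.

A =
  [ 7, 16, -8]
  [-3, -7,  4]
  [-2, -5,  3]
x^3 - 3*x^2 + 3*x - 1

The characteristic polynomial is χ_A(x) = (x - 1)^3, so the eigenvalues are known. The minimal polynomial is
  m_A(x) = Π_λ (x − λ)^{k_λ}
where k_λ is the size of the *largest* Jordan block for λ (equivalently, the smallest k with (A − λI)^k v = 0 for every generalised eigenvector v of λ).

  λ = 1: largest Jordan block has size 3, contributing (x − 1)^3

So m_A(x) = (x - 1)^3 = x^3 - 3*x^2 + 3*x - 1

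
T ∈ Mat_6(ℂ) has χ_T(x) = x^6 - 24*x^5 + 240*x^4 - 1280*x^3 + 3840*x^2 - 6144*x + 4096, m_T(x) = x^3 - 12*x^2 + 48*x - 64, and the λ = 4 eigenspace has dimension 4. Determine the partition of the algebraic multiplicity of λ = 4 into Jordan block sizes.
Block sizes for λ = 4: [3, 1, 1, 1]

Step 1 — from the characteristic polynomial, algebraic multiplicity of λ = 4 is 6. From dim ker(T − (4)·I) = 4, there are exactly 4 Jordan blocks for λ = 4.
Step 2 — from the minimal polynomial, the factor (x − 4)^3 tells us the largest block for λ = 4 has size 3.
Step 3 — with total size 6, 4 blocks, and largest block 3, the block sizes (in nonincreasing order) are [3, 1, 1, 1].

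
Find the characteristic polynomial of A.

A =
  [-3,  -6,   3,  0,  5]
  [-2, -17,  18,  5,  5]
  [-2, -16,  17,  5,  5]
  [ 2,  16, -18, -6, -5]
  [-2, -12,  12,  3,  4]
x^5 + 5*x^4 + 10*x^3 + 10*x^2 + 5*x + 1

Expanding det(x·I − A) (e.g. by cofactor expansion or by noting that A is similar to its Jordan form J, which has the same characteristic polynomial as A) gives
  χ_A(x) = x^5 + 5*x^4 + 10*x^3 + 10*x^2 + 5*x + 1
which factors as (x + 1)^5. The eigenvalues (with algebraic multiplicities) are λ = -1 with multiplicity 5.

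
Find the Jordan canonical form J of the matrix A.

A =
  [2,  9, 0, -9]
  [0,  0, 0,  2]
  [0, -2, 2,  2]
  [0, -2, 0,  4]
J_2(2) ⊕ J_1(2) ⊕ J_1(2)

The characteristic polynomial is
  det(x·I − A) = x^4 - 8*x^3 + 24*x^2 - 32*x + 16 = (x - 2)^4

Eigenvalues and multiplicities (the geometric multiplicity of λ is n − rank(A − λI), which equals the number of Jordan blocks for λ):
  λ = 2: algebraic multiplicity = 4, geometric multiplicity = 3

Determining the block sizes for each eigenvalue:
  λ = 2: 3 blocks summing to 4 forces exactly one block of size 2 and the rest size 1 → block sizes [2, 1, 1]

Assembling the blocks gives a Jordan form
J =
  [2, 1, 0, 0]
  [0, 2, 0, 0]
  [0, 0, 2, 0]
  [0, 0, 0, 2]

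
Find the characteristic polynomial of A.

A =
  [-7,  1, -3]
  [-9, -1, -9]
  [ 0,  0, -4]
x^3 + 12*x^2 + 48*x + 64

Expanding det(x·I − A) (e.g. by cofactor expansion or by noting that A is similar to its Jordan form J, which has the same characteristic polynomial as A) gives
  χ_A(x) = x^3 + 12*x^2 + 48*x + 64
which factors as (x + 4)^3. The eigenvalues (with algebraic multiplicities) are λ = -4 with multiplicity 3.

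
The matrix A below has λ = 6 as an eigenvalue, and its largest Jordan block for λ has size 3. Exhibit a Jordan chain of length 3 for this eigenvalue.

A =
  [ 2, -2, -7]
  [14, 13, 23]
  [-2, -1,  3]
A Jordan chain for λ = 6 of length 3:
v_1 = (2, -4, 0)ᵀ
v_2 = (-4, 14, -2)ᵀ
v_3 = (1, 0, 0)ᵀ

Let N = A − (6)·I. We want v_3 with N^3 v_3 = 0 but N^2 v_3 ≠ 0; then v_{j-1} := N · v_j for j = 3, …, 2.

Pick v_3 = (1, 0, 0)ᵀ.
Then v_2 = N · v_3 = (-4, 14, -2)ᵀ.
Then v_1 = N · v_2 = (2, -4, 0)ᵀ.

Sanity check: (A − (6)·I) v_1 = (0, 0, 0)ᵀ = 0. ✓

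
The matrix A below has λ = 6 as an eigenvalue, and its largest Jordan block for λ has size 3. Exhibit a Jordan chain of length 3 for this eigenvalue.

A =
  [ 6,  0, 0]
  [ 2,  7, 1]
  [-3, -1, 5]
A Jordan chain for λ = 6 of length 3:
v_1 = (0, -1, 1)ᵀ
v_2 = (0, 2, -3)ᵀ
v_3 = (1, 0, 0)ᵀ

Let N = A − (6)·I. We want v_3 with N^3 v_3 = 0 but N^2 v_3 ≠ 0; then v_{j-1} := N · v_j for j = 3, …, 2.

Pick v_3 = (1, 0, 0)ᵀ.
Then v_2 = N · v_3 = (0, 2, -3)ᵀ.
Then v_1 = N · v_2 = (0, -1, 1)ᵀ.

Sanity check: (A − (6)·I) v_1 = (0, 0, 0)ᵀ = 0. ✓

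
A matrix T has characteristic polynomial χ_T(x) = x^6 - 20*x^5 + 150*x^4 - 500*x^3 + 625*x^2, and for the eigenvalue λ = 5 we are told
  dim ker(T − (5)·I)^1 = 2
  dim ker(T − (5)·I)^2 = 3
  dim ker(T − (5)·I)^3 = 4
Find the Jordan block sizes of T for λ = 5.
Block sizes for λ = 5: [3, 1]

From the dimensions of kernels of powers, the number of Jordan blocks of size at least j is d_j − d_{j−1} where d_j = dim ker(N^j) (with d_0 = 0). Computing the differences gives [2, 1, 1].
The number of blocks of size exactly k is (#blocks of size ≥ k) − (#blocks of size ≥ k + 1), so the partition is: 1 block(s) of size 1, 1 block(s) of size 3.
In nonincreasing order the block sizes are [3, 1].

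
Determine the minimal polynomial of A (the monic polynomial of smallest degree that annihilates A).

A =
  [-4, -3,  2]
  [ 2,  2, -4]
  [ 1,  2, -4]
x^3 + 6*x^2 + 12*x + 8

The characteristic polynomial is χ_A(x) = (x + 2)^3, so the eigenvalues are known. The minimal polynomial is
  m_A(x) = Π_λ (x − λ)^{k_λ}
where k_λ is the size of the *largest* Jordan block for λ (equivalently, the smallest k with (A − λI)^k v = 0 for every generalised eigenvector v of λ).

  λ = -2: largest Jordan block has size 3, contributing (x + 2)^3

So m_A(x) = (x + 2)^3 = x^3 + 6*x^2 + 12*x + 8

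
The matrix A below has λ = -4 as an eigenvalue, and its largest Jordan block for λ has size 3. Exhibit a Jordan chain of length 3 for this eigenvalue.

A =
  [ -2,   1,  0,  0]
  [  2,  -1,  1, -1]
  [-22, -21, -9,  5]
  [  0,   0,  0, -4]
A Jordan chain for λ = -4 of length 3:
v_1 = (6, -12, 24, 0)ᵀ
v_2 = (2, 2, -22, 0)ᵀ
v_3 = (1, 0, 0, 0)ᵀ

Let N = A − (-4)·I. We want v_3 with N^3 v_3 = 0 but N^2 v_3 ≠ 0; then v_{j-1} := N · v_j for j = 3, …, 2.

Pick v_3 = (1, 0, 0, 0)ᵀ.
Then v_2 = N · v_3 = (2, 2, -22, 0)ᵀ.
Then v_1 = N · v_2 = (6, -12, 24, 0)ᵀ.

Sanity check: (A − (-4)·I) v_1 = (0, 0, 0, 0)ᵀ = 0. ✓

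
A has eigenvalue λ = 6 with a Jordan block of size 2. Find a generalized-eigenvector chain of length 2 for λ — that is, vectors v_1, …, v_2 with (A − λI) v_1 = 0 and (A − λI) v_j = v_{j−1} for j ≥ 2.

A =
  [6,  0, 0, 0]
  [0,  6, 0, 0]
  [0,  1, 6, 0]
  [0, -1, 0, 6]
A Jordan chain for λ = 6 of length 2:
v_1 = (0, 0, 1, -1)ᵀ
v_2 = (0, 1, 0, 0)ᵀ

Let N = A − (6)·I. We want v_2 with N^2 v_2 = 0 but N^1 v_2 ≠ 0; then v_{j-1} := N · v_j for j = 2, …, 2.

Pick v_2 = (0, 1, 0, 0)ᵀ.
Then v_1 = N · v_2 = (0, 0, 1, -1)ᵀ.

Sanity check: (A − (6)·I) v_1 = (0, 0, 0, 0)ᵀ = 0. ✓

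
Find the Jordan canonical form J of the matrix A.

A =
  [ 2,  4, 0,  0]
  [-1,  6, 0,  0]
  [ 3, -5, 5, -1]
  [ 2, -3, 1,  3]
J_2(4) ⊕ J_2(4)

The characteristic polynomial is
  det(x·I − A) = x^4 - 16*x^3 + 96*x^2 - 256*x + 256 = (x - 4)^4

Eigenvalues and multiplicities (the geometric multiplicity of λ is n − rank(A − λI), which equals the number of Jordan blocks for λ):
  λ = 4: algebraic multiplicity = 4, geometric multiplicity = 2

Determining the block sizes for each eigenvalue:
  λ = 4: with am = 4 and gm = 2, the partition is not yet determined (e.g. several partitions of 4 into 2 parts exist). Let N = A − (4)·I. Computing rank(N^1) = 2, rank(N^2) = 0; the number of blocks of size ≥ j is rank(N^{j−1}) − rank(N^j), giving [2, 2]. So we have 2 block(s) of size 2 → block sizes [2, 2]

Assembling the blocks gives a Jordan form
J =
  [4, 1, 0, 0]
  [0, 4, 0, 0]
  [0, 0, 4, 1]
  [0, 0, 0, 4]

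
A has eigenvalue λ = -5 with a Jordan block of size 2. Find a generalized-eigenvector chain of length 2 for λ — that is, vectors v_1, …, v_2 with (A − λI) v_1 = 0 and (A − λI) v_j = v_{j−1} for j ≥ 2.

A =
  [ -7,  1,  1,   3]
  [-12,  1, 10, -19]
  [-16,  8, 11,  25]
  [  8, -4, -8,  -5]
A Jordan chain for λ = -5 of length 2:
v_1 = (-1, -2, 0, 0)ᵀ
v_2 = (1, 0, 1, 0)ᵀ

Let N = A − (-5)·I. We want v_2 with N^2 v_2 = 0 but N^1 v_2 ≠ 0; then v_{j-1} := N · v_j for j = 2, …, 2.

Pick v_2 = (1, 0, 1, 0)ᵀ.
Then v_1 = N · v_2 = (-1, -2, 0, 0)ᵀ.

Sanity check: (A − (-5)·I) v_1 = (0, 0, 0, 0)ᵀ = 0. ✓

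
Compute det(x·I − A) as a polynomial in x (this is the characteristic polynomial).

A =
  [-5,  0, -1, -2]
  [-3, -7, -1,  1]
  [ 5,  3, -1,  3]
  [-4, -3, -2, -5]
x^4 + 18*x^3 + 121*x^2 + 360*x + 400

Expanding det(x·I − A) (e.g. by cofactor expansion or by noting that A is similar to its Jordan form J, which has the same characteristic polynomial as A) gives
  χ_A(x) = x^4 + 18*x^3 + 121*x^2 + 360*x + 400
which factors as (x + 4)^2*(x + 5)^2. The eigenvalues (with algebraic multiplicities) are λ = -5 with multiplicity 2, λ = -4 with multiplicity 2.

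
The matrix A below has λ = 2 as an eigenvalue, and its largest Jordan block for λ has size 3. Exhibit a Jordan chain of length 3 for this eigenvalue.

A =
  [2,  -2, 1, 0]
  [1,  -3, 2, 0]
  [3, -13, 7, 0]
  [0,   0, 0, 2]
A Jordan chain for λ = 2 of length 3:
v_1 = (1, 1, 2, 0)ᵀ
v_2 = (0, 1, 3, 0)ᵀ
v_3 = (1, 0, 0, 0)ᵀ

Let N = A − (2)·I. We want v_3 with N^3 v_3 = 0 but N^2 v_3 ≠ 0; then v_{j-1} := N · v_j for j = 3, …, 2.

Pick v_3 = (1, 0, 0, 0)ᵀ.
Then v_2 = N · v_3 = (0, 1, 3, 0)ᵀ.
Then v_1 = N · v_2 = (1, 1, 2, 0)ᵀ.

Sanity check: (A − (2)·I) v_1 = (0, 0, 0, 0)ᵀ = 0. ✓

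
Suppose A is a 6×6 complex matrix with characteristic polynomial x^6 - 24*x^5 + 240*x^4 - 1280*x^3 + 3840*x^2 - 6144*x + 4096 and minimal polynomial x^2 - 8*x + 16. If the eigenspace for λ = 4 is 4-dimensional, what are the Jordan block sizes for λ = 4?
Block sizes for λ = 4: [2, 2, 1, 1]

Step 1 — from the characteristic polynomial, algebraic multiplicity of λ = 4 is 6. From dim ker(A − (4)·I) = 4, there are exactly 4 Jordan blocks for λ = 4.
Step 2 — from the minimal polynomial, the factor (x − 4)^2 tells us the largest block for λ = 4 has size 2.
Step 3 — with total size 6, 4 blocks, and largest block 2, the block sizes (in nonincreasing order) are [2, 2, 1, 1].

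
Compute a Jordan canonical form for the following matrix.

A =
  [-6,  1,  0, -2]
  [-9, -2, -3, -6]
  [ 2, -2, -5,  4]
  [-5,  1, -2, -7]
J_3(-5) ⊕ J_1(-5)

The characteristic polynomial is
  det(x·I − A) = x^4 + 20*x^3 + 150*x^2 + 500*x + 625 = (x + 5)^4

Eigenvalues and multiplicities (the geometric multiplicity of λ is n − rank(A − λI), which equals the number of Jordan blocks for λ):
  λ = -5: algebraic multiplicity = 4, geometric multiplicity = 2

Determining the block sizes for each eigenvalue:
  λ = -5: with am = 4 and gm = 2, the partition is not yet determined (e.g. several partitions of 4 into 2 parts exist). Let N = A − (-5)·I. Computing rank(N^1) = 2, rank(N^2) = 1, rank(N^3) = 0; the number of blocks of size ≥ j is rank(N^{j−1}) − rank(N^j), giving [2, 1, 1]. So we have 1 block(s) of size 3, 1 block(s) of size 1 → block sizes [3, 1]

Assembling the blocks gives a Jordan form
J =
  [-5,  1,  0,  0]
  [ 0, -5,  1,  0]
  [ 0,  0, -5,  0]
  [ 0,  0,  0, -5]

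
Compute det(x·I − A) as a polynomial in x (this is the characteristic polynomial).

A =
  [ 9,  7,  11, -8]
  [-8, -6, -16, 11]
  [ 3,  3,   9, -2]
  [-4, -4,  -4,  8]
x^4 - 20*x^3 + 144*x^2 - 432*x + 432

Expanding det(x·I − A) (e.g. by cofactor expansion or by noting that A is similar to its Jordan form J, which has the same characteristic polynomial as A) gives
  χ_A(x) = x^4 - 20*x^3 + 144*x^2 - 432*x + 432
which factors as (x - 6)^3*(x - 2). The eigenvalues (with algebraic multiplicities) are λ = 2 with multiplicity 1, λ = 6 with multiplicity 3.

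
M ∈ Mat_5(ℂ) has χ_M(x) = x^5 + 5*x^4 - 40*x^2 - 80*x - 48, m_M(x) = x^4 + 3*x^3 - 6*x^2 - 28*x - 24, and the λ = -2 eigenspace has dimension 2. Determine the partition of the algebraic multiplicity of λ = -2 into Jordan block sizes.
Block sizes for λ = -2: [3, 1]

Step 1 — from the characteristic polynomial, algebraic multiplicity of λ = -2 is 4. From dim ker(M − (-2)·I) = 2, there are exactly 2 Jordan blocks for λ = -2.
Step 2 — from the minimal polynomial, the factor (x + 2)^3 tells us the largest block for λ = -2 has size 3.
Step 3 — with total size 4, 2 blocks, and largest block 3, the block sizes (in nonincreasing order) are [3, 1].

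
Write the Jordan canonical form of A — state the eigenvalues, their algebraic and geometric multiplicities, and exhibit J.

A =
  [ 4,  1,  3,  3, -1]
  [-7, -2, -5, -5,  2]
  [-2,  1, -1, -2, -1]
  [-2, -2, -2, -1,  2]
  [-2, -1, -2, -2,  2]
J_3(0) ⊕ J_1(1) ⊕ J_1(1)

The characteristic polynomial is
  det(x·I − A) = x^5 - 2*x^4 + x^3 = x^3*(x - 1)^2

Eigenvalues and multiplicities (the geometric multiplicity of λ is n − rank(A − λI), which equals the number of Jordan blocks for λ):
  λ = 0: algebraic multiplicity = 3, geometric multiplicity = 1
  λ = 1: algebraic multiplicity = 2, geometric multiplicity = 2

Determining the block sizes for each eigenvalue:
  λ = 0: one block (gm = 1), so the single block has size am = 3 → block sizes [3]
  λ = 1: gm = am = 2, so every block has size 1 → block sizes [1, 1]

Assembling the blocks gives a Jordan form
J =
  [0, 1, 0, 0, 0]
  [0, 0, 1, 0, 0]
  [0, 0, 0, 0, 0]
  [0, 0, 0, 1, 0]
  [0, 0, 0, 0, 1]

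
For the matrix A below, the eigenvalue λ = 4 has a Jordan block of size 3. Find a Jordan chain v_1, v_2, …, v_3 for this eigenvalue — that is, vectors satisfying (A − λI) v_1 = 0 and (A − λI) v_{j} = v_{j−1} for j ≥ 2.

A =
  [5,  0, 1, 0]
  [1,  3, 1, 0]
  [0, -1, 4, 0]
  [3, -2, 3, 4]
A Jordan chain for λ = 4 of length 3:
v_1 = (1, 0, -1, 1)ᵀ
v_2 = (1, 1, 0, 3)ᵀ
v_3 = (1, 0, 0, 0)ᵀ

Let N = A − (4)·I. We want v_3 with N^3 v_3 = 0 but N^2 v_3 ≠ 0; then v_{j-1} := N · v_j for j = 3, …, 2.

Pick v_3 = (1, 0, 0, 0)ᵀ.
Then v_2 = N · v_3 = (1, 1, 0, 3)ᵀ.
Then v_1 = N · v_2 = (1, 0, -1, 1)ᵀ.

Sanity check: (A − (4)·I) v_1 = (0, 0, 0, 0)ᵀ = 0. ✓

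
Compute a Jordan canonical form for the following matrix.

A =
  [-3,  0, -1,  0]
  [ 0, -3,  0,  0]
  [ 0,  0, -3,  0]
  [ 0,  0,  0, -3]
J_2(-3) ⊕ J_1(-3) ⊕ J_1(-3)

The characteristic polynomial is
  det(x·I − A) = x^4 + 12*x^3 + 54*x^2 + 108*x + 81 = (x + 3)^4

Eigenvalues and multiplicities (the geometric multiplicity of λ is n − rank(A − λI), which equals the number of Jordan blocks for λ):
  λ = -3: algebraic multiplicity = 4, geometric multiplicity = 3

Determining the block sizes for each eigenvalue:
  λ = -3: 3 blocks summing to 4 forces exactly one block of size 2 and the rest size 1 → block sizes [2, 1, 1]

Assembling the blocks gives a Jordan form
J =
  [-3,  1,  0,  0]
  [ 0, -3,  0,  0]
  [ 0,  0, -3,  0]
  [ 0,  0,  0, -3]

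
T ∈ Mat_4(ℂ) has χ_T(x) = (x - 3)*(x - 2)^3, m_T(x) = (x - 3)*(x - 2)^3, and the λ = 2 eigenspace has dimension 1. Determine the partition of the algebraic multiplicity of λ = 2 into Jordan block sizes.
Block sizes for λ = 2: [3]

Step 1 — from the characteristic polynomial, algebraic multiplicity of λ = 2 is 3. From dim ker(T − (2)·I) = 1, there are exactly 1 Jordan blocks for λ = 2.
Step 2 — from the minimal polynomial, the factor (x − 2)^3 tells us the largest block for λ = 2 has size 3.
Step 3 — with total size 3, 1 blocks, and largest block 3, the block sizes (in nonincreasing order) are [3].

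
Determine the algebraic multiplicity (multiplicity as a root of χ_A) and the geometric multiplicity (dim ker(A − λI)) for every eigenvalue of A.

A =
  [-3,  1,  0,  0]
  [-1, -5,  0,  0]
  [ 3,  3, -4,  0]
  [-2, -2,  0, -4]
λ = -4: alg = 4, geom = 3

Step 1 — factor the characteristic polynomial to read off the algebraic multiplicities:
  χ_A(x) = (x + 4)^4

Step 2 — compute geometric multiplicities via the rank-nullity identity g(λ) = n − rank(A − λI):
  rank(A − (-4)·I) = 1, so dim ker(A − (-4)·I) = n − 1 = 3

Summary:
  λ = -4: algebraic multiplicity = 4, geometric multiplicity = 3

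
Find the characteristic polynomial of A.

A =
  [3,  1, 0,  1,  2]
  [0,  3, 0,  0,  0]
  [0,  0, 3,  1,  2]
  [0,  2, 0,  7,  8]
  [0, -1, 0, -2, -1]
x^5 - 15*x^4 + 90*x^3 - 270*x^2 + 405*x - 243

Expanding det(x·I − A) (e.g. by cofactor expansion or by noting that A is similar to its Jordan form J, which has the same characteristic polynomial as A) gives
  χ_A(x) = x^5 - 15*x^4 + 90*x^3 - 270*x^2 + 405*x - 243
which factors as (x - 3)^5. The eigenvalues (with algebraic multiplicities) are λ = 3 with multiplicity 5.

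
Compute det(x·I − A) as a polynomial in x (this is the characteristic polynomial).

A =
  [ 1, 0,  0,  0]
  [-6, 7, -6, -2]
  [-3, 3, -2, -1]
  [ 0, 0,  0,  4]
x^4 - 10*x^3 + 33*x^2 - 40*x + 16

Expanding det(x·I − A) (e.g. by cofactor expansion or by noting that A is similar to its Jordan form J, which has the same characteristic polynomial as A) gives
  χ_A(x) = x^4 - 10*x^3 + 33*x^2 - 40*x + 16
which factors as (x - 4)^2*(x - 1)^2. The eigenvalues (with algebraic multiplicities) are λ = 1 with multiplicity 2, λ = 4 with multiplicity 2.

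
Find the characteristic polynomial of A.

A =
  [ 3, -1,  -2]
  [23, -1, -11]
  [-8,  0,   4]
x^3 - 6*x^2 + 12*x - 8

Expanding det(x·I − A) (e.g. by cofactor expansion or by noting that A is similar to its Jordan form J, which has the same characteristic polynomial as A) gives
  χ_A(x) = x^3 - 6*x^2 + 12*x - 8
which factors as (x - 2)^3. The eigenvalues (with algebraic multiplicities) are λ = 2 with multiplicity 3.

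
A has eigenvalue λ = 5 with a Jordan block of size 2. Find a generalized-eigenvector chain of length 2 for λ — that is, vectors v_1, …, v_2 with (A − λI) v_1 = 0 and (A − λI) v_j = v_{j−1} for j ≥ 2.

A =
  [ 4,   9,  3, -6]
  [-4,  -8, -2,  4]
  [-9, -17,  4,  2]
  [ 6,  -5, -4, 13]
A Jordan chain for λ = 5 of length 2:
v_1 = (-21, 14, 7, 28)ᵀ
v_2 = (3, -2, 0, 0)ᵀ

Let N = A − (5)·I. We want v_2 with N^2 v_2 = 0 but N^1 v_2 ≠ 0; then v_{j-1} := N · v_j for j = 2, …, 2.

Pick v_2 = (3, -2, 0, 0)ᵀ.
Then v_1 = N · v_2 = (-21, 14, 7, 28)ᵀ.

Sanity check: (A − (5)·I) v_1 = (0, 0, 0, 0)ᵀ = 0. ✓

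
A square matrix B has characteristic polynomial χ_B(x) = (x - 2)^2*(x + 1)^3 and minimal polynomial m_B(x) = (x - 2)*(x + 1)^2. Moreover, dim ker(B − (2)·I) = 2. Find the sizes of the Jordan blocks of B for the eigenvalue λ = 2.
Block sizes for λ = 2: [1, 1]

Step 1 — from the characteristic polynomial, algebraic multiplicity of λ = 2 is 2. From dim ker(B − (2)·I) = 2, there are exactly 2 Jordan blocks for λ = 2.
Step 2 — from the minimal polynomial, the factor (x − 2) tells us the largest block for λ = 2 has size 1.
Step 3 — with total size 2, 2 blocks, and largest block 1, the block sizes (in nonincreasing order) are [1, 1].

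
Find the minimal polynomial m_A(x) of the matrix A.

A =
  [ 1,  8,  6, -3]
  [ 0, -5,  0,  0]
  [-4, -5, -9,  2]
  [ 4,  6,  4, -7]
x^2 + 10*x + 25

The characteristic polynomial is χ_A(x) = (x + 5)^4, so the eigenvalues are known. The minimal polynomial is
  m_A(x) = Π_λ (x − λ)^{k_λ}
where k_λ is the size of the *largest* Jordan block for λ (equivalently, the smallest k with (A − λI)^k v = 0 for every generalised eigenvector v of λ).

  λ = -5: largest Jordan block has size 2, contributing (x + 5)^2

So m_A(x) = (x + 5)^2 = x^2 + 10*x + 25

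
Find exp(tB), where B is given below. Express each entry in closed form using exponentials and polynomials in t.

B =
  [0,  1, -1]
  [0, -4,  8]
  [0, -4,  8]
e^{tB} =
  [1, t, -t]
  [0, 2 - exp(4*t), 2*exp(4*t) - 2]
  [0, 1 - exp(4*t), 2*exp(4*t) - 1]

Strategy: write B = P · J · P⁻¹ where J is a Jordan canonical form, so e^{tB} = P · e^{tJ} · P⁻¹, and e^{tJ} can be computed block-by-block.

B has Jordan form
J =
  [0, 1, 0]
  [0, 0, 0]
  [0, 0, 4]
(up to reordering of blocks).

Per-block formulas:
  For a 1×1 block at λ = 4: exp(t · [4]) = [e^(4t)].
  For a 2×2 Jordan block J_2(0): exp(t · J_2(0)) = e^(0t)·(I + t·N), where N is the 2×2 nilpotent shift.

After assembling e^{tJ} and conjugating by P, we get:

e^{tB} =
  [1, t, -t]
  [0, 2 - exp(4*t), 2*exp(4*t) - 2]
  [0, 1 - exp(4*t), 2*exp(4*t) - 1]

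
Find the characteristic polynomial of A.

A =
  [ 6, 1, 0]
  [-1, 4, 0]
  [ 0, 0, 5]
x^3 - 15*x^2 + 75*x - 125

Expanding det(x·I − A) (e.g. by cofactor expansion or by noting that A is similar to its Jordan form J, which has the same characteristic polynomial as A) gives
  χ_A(x) = x^3 - 15*x^2 + 75*x - 125
which factors as (x - 5)^3. The eigenvalues (with algebraic multiplicities) are λ = 5 with multiplicity 3.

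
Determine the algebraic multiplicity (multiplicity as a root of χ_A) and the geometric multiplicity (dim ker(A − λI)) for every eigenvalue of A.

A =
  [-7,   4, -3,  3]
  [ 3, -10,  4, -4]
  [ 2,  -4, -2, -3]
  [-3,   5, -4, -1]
λ = -5: alg = 4, geom = 2

Step 1 — factor the characteristic polynomial to read off the algebraic multiplicities:
  χ_A(x) = (x + 5)^4

Step 2 — compute geometric multiplicities via the rank-nullity identity g(λ) = n − rank(A − λI):
  rank(A − (-5)·I) = 2, so dim ker(A − (-5)·I) = n − 2 = 2

Summary:
  λ = -5: algebraic multiplicity = 4, geometric multiplicity = 2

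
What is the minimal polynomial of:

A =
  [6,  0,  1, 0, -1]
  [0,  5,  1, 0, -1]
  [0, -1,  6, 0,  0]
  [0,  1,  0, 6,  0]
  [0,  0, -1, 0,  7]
x^3 - 18*x^2 + 108*x - 216

The characteristic polynomial is χ_A(x) = (x - 6)^5, so the eigenvalues are known. The minimal polynomial is
  m_A(x) = Π_λ (x − λ)^{k_λ}
where k_λ is the size of the *largest* Jordan block for λ (equivalently, the smallest k with (A − λI)^k v = 0 for every generalised eigenvector v of λ).

  λ = 6: largest Jordan block has size 3, contributing (x − 6)^3

So m_A(x) = (x - 6)^3 = x^3 - 18*x^2 + 108*x - 216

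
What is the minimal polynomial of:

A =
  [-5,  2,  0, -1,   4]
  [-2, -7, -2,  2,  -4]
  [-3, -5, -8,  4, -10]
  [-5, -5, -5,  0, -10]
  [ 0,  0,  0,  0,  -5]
x^3 + 15*x^2 + 75*x + 125

The characteristic polynomial is χ_A(x) = (x + 5)^5, so the eigenvalues are known. The minimal polynomial is
  m_A(x) = Π_λ (x − λ)^{k_λ}
where k_λ is the size of the *largest* Jordan block for λ (equivalently, the smallest k with (A − λI)^k v = 0 for every generalised eigenvector v of λ).

  λ = -5: largest Jordan block has size 3, contributing (x + 5)^3

So m_A(x) = (x + 5)^3 = x^3 + 15*x^2 + 75*x + 125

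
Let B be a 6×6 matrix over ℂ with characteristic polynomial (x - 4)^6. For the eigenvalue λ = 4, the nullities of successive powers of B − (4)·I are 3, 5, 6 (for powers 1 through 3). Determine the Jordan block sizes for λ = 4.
Block sizes for λ = 4: [3, 2, 1]

From the dimensions of kernels of powers, the number of Jordan blocks of size at least j is d_j − d_{j−1} where d_j = dim ker(N^j) (with d_0 = 0). Computing the differences gives [3, 2, 1].
The number of blocks of size exactly k is (#blocks of size ≥ k) − (#blocks of size ≥ k + 1), so the partition is: 1 block(s) of size 1, 1 block(s) of size 2, 1 block(s) of size 3.
In nonincreasing order the block sizes are [3, 2, 1].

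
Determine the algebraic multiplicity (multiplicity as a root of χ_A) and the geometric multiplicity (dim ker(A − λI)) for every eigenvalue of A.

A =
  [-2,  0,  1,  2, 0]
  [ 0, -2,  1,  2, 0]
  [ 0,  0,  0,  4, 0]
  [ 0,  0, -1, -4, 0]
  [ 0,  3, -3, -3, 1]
λ = -2: alg = 4, geom = 3; λ = 1: alg = 1, geom = 1

Step 1 — factor the characteristic polynomial to read off the algebraic multiplicities:
  χ_A(x) = (x - 1)*(x + 2)^4

Step 2 — compute geometric multiplicities via the rank-nullity identity g(λ) = n − rank(A − λI):
  rank(A − (-2)·I) = 2, so dim ker(A − (-2)·I) = n − 2 = 3
  rank(A − (1)·I) = 4, so dim ker(A − (1)·I) = n − 4 = 1

Summary:
  λ = -2: algebraic multiplicity = 4, geometric multiplicity = 3
  λ = 1: algebraic multiplicity = 1, geometric multiplicity = 1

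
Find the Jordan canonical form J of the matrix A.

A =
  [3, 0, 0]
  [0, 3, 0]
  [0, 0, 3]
J_1(3) ⊕ J_1(3) ⊕ J_1(3)

The characteristic polynomial is
  det(x·I − A) = x^3 - 9*x^2 + 27*x - 27 = (x - 3)^3

Eigenvalues and multiplicities (the geometric multiplicity of λ is n − rank(A − λI), which equals the number of Jordan blocks for λ):
  λ = 3: algebraic multiplicity = 3, geometric multiplicity = 3

Determining the block sizes for each eigenvalue:
  λ = 3: gm = am = 3, so every block has size 1 → block sizes [1, 1, 1]

Assembling the blocks gives a Jordan form
J =
  [3, 0, 0]
  [0, 3, 0]
  [0, 0, 3]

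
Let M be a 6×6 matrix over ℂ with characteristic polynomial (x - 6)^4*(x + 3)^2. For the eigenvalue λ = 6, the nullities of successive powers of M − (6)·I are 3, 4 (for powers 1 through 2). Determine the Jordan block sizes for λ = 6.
Block sizes for λ = 6: [2, 1, 1]

From the dimensions of kernels of powers, the number of Jordan blocks of size at least j is d_j − d_{j−1} where d_j = dim ker(N^j) (with d_0 = 0). Computing the differences gives [3, 1].
The number of blocks of size exactly k is (#blocks of size ≥ k) − (#blocks of size ≥ k + 1), so the partition is: 2 block(s) of size 1, 1 block(s) of size 2.
In nonincreasing order the block sizes are [2, 1, 1].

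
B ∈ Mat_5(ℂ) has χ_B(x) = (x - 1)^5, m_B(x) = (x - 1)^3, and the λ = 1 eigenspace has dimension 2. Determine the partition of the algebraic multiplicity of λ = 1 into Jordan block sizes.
Block sizes for λ = 1: [3, 2]

Step 1 — from the characteristic polynomial, algebraic multiplicity of λ = 1 is 5. From dim ker(B − (1)·I) = 2, there are exactly 2 Jordan blocks for λ = 1.
Step 2 — from the minimal polynomial, the factor (x − 1)^3 tells us the largest block for λ = 1 has size 3.
Step 3 — with total size 5, 2 blocks, and largest block 3, the block sizes (in nonincreasing order) are [3, 2].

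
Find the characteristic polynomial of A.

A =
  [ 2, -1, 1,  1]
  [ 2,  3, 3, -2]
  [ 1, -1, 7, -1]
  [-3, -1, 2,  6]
x^4 - 18*x^3 + 120*x^2 - 350*x + 375

Expanding det(x·I − A) (e.g. by cofactor expansion or by noting that A is similar to its Jordan form J, which has the same characteristic polynomial as A) gives
  χ_A(x) = x^4 - 18*x^3 + 120*x^2 - 350*x + 375
which factors as (x - 5)^3*(x - 3). The eigenvalues (with algebraic multiplicities) are λ = 3 with multiplicity 1, λ = 5 with multiplicity 3.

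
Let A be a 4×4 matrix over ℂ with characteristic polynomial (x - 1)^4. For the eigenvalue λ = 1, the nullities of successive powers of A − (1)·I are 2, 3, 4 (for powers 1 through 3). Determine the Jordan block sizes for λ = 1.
Block sizes for λ = 1: [3, 1]

From the dimensions of kernels of powers, the number of Jordan blocks of size at least j is d_j − d_{j−1} where d_j = dim ker(N^j) (with d_0 = 0). Computing the differences gives [2, 1, 1].
The number of blocks of size exactly k is (#blocks of size ≥ k) − (#blocks of size ≥ k + 1), so the partition is: 1 block(s) of size 1, 1 block(s) of size 3.
In nonincreasing order the block sizes are [3, 1].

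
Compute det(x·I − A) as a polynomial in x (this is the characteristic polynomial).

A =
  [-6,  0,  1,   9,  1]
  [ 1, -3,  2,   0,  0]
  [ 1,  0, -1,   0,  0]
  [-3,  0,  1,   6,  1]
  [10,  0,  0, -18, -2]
x^5 + 6*x^4 + 9*x^3

Expanding det(x·I − A) (e.g. by cofactor expansion or by noting that A is similar to its Jordan form J, which has the same characteristic polynomial as A) gives
  χ_A(x) = x^5 + 6*x^4 + 9*x^3
which factors as x^3*(x + 3)^2. The eigenvalues (with algebraic multiplicities) are λ = -3 with multiplicity 2, λ = 0 with multiplicity 3.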